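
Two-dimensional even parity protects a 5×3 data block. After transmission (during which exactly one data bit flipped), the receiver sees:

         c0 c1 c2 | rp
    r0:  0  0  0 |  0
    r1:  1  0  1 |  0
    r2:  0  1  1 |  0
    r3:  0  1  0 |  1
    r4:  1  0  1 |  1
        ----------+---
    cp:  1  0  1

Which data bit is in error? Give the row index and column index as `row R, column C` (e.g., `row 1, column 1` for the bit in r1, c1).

Recompute each row's even parity and compare to rp:
  r0: data parity 0, sent rp 0 → ok
  r1: data parity 0, sent rp 0 → ok
  r2: data parity 0, sent rp 0 → ok
  r3: data parity 1, sent rp 1 → ok
  r4: data parity 0, sent rp 1 → mismatch
Recompute each column's even parity and compare to cp:
  c0: data parity 0, sent cp 1 → mismatch
  c1: data parity 0, sent cp 0 → ok
  c2: data parity 1, sent cp 1 → ok
Exactly one row (r4) and one column (c0) fail → the flipped bit is at their intersection.

row 4, column 0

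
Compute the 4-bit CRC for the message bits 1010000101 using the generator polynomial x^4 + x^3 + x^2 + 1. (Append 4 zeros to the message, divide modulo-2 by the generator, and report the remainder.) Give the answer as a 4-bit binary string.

0000

Append 4 zeros: 10100001010000. Divide by 11101 (XOR where the leading bit is 1):
  pos 0: 10100 XOR 11101 = 01001
  pos 1: 10010 XOR 11101 = 01111
  pos 2: 11110 XOR 11101 = 00011
  pos 5: 11101 XOR 11101 = 00000
Remainder (last 4 bits) = 0000. This is the CRC / FCS.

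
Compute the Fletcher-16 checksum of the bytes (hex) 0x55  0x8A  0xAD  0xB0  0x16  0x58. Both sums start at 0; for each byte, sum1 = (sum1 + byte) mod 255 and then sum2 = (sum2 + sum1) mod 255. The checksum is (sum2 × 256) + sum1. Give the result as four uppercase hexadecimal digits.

02AC

Running sums (mod 255):
  after byte 0 (0x55): sum1=85, sum2=85
  after byte 1 (0x8A): sum1=223, sum2=53
  after byte 2 (0xAD): sum1=141, sum2=194
  after byte 3 (0xB0): sum1=62, sum2=1
  after byte 4 (0x16): sum1=84, sum2=85
  after byte 5 (0x58): sum1=172, sum2=2
Checksum = sum2·256 + sum1 = 2·256 + 172 = 684 = 0x02AC.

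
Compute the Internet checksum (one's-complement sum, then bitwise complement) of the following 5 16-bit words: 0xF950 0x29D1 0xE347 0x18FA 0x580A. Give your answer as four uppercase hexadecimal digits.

One's-complement addition (fold any carry out of bit 15 back into bit 0):
  0xF950 + 0x29D1 = 0x12321 → wrap carry → 0x2322
  0x2322 + 0xE347 = 0x10669 → wrap carry → 0x066A
  0x066A + 0x18FA = 0x01F64
  0x1F64 + 0x580A = 0x0776E
One's-complement sum = 0x776E.
Checksum = ~0x776E & 0xFFFF = 0x8891.

8891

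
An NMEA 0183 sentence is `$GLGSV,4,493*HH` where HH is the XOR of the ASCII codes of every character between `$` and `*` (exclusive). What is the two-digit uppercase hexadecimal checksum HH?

XOR the ASCII codes of the payload characters:
  'G' = 0x47 → acc = 0x47
  'L' = 0x4C → acc = 0x0B
  'G' = 0x47 → acc = 0x4C
  'S' = 0x53 → acc = 0x1F
  'V' = 0x56 → acc = 0x49
  ',' = 0x2C → acc = 0x65
  '4' = 0x34 → acc = 0x51
  ',' = 0x2C → acc = 0x7D
  '4' = 0x34 → acc = 0x49
  '9' = 0x39 → acc = 0x70
  '3' = 0x33 → acc = 0x43
Checksum = 0x43.

43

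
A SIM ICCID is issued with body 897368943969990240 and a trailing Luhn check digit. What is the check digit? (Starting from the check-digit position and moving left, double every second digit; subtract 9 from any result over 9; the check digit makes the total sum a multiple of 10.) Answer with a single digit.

7

Partial digits right→left: 0 4 2 0 9 9 9 6 9 3 4 9 8 6 3 7 9 8
Double every second digit counting from the check-digit position (so the 1st, 3rd, 5th, ... of the partial from the right).
  doubled (with −9 where >9): 0 4 9 9 9 8 7 6 9 → sum 61
  kept as-is: 4 0 9 6 3 9 6 7 8 → sum 52
Total = 61 + 52 = 113.
Check digit = (10 − (113 mod 10)) mod 10 = 7.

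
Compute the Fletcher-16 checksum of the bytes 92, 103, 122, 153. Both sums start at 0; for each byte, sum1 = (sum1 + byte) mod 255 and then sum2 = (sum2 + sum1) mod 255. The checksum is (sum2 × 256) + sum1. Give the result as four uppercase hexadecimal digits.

Running sums (mod 255):
  after byte 0 (92): sum1=92, sum2=92
  after byte 1 (103): sum1=195, sum2=32
  after byte 2 (122): sum1=62, sum2=94
  after byte 3 (153): sum1=215, sum2=54
Checksum = sum2·256 + sum1 = 54·256 + 215 = 14039 = 0x36D7.

36D7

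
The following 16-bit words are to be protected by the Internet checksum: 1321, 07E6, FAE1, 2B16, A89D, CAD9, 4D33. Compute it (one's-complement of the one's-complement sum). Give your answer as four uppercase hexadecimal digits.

FE55

One's-complement addition (fold any carry out of bit 15 back into bit 0):
  0x1321 + 0x07E6 = 0x01B07
  0x1B07 + 0xFAE1 = 0x115E8 → wrap carry → 0x15E9
  0x15E9 + 0x2B16 = 0x040FF
  0x40FF + 0xA89D = 0x0E99C
  0xE99C + 0xCAD9 = 0x1B475 → wrap carry → 0xB476
  0xB476 + 0x4D33 = 0x101A9 → wrap carry → 0x01AA
One's-complement sum = 0x01AA.
Checksum = ~0x01AA & 0xFFFF = 0xFE55.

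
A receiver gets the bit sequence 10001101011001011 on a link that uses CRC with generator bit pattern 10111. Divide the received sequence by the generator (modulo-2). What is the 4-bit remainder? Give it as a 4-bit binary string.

Modulo-2 division of 10001101011001011 by 10111:
  pos 0: 10001 XOR 10111 = 00110
  pos 2: 11010 XOR 10111 = 01101
  pos 3: 11011 XOR 10111 = 01100
  pos 4: 11000 XOR 10111 = 01111
  pos 5: 11111 XOR 10111 = 01000
  pos 6: 10001 XOR 10111 = 00110
  pos 8: 11000 XOR 10111 = 01111
  pos 9: 11111 XOR 10111 = 01000
  pos 10: 10000 XOR 10111 = 00111
  pos 12: 11111 XOR 10111 = 01000
Remainder = 1000 (nonzero — an error is detected).

1000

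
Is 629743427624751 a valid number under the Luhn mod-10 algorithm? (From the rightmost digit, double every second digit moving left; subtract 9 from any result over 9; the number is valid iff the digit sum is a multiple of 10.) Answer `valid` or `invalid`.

invalid

From the right, keep odd positions and double even positions (subtract 9 from any doubled value over 9):
  doubled (positions 2,4,...): 1 8 3 4 6 5 4 → sum 31
  kept (positions 1,3,...): 1 7 2 7 4 4 9 6 → sum 40
Total = 71.
71 mod 10 = 1, so the number is invalid.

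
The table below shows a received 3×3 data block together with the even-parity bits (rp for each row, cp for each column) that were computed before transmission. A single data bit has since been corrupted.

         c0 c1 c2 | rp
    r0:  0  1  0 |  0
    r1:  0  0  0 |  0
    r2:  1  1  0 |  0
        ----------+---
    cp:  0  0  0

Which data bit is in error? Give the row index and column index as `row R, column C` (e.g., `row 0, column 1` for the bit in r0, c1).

row 0, column 0

Recompute each row's even parity and compare to rp:
  r0: data parity 1, sent rp 0 → mismatch
  r1: data parity 0, sent rp 0 → ok
  r2: data parity 0, sent rp 0 → ok
Recompute each column's even parity and compare to cp:
  c0: data parity 1, sent cp 0 → mismatch
  c1: data parity 0, sent cp 0 → ok
  c2: data parity 0, sent cp 0 → ok
Exactly one row (r0) and one column (c0) fail → the flipped bit is at their intersection.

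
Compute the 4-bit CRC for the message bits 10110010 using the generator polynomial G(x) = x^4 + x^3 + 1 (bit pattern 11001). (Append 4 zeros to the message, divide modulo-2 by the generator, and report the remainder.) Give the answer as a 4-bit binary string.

Append 4 zeros: 101100100000. Divide by 11001 (XOR where the leading bit is 1):
  pos 0: 10110 XOR 11001 = 01111
  pos 1: 11110 XOR 11001 = 00111
  pos 3: 11110 XOR 11001 = 00111
  pos 5: 11100 XOR 11001 = 00101
  pos 7: 10100 XOR 11001 = 01101
Remainder (last 4 bits) = 1101. This is the CRC / FCS.

1101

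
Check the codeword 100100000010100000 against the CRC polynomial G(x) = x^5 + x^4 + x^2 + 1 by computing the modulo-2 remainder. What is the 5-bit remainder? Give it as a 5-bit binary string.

Modulo-2 division of 100100000010100000 by 110101:
  pos 0: 100100 XOR 110101 = 010001
  pos 1: 100010 XOR 110101 = 010111
  pos 2: 101110 XOR 110101 = 011011
  pos 3: 110110 XOR 110101 = 000011
  pos 7: 110101 XOR 110101 = 000000
Remainder = 00000 (zero — the frame passes the CRC check).

00000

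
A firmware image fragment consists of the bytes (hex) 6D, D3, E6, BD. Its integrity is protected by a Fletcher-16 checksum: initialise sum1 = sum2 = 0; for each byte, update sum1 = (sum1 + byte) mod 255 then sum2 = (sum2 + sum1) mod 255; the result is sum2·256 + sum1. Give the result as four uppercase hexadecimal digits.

Running sums (mod 255):
  after byte 0 (6D): sum1=109, sum2=109
  after byte 1 (D3): sum1=65, sum2=174
  after byte 2 (E6): sum1=40, sum2=214
  after byte 3 (BD): sum1=229, sum2=188
Checksum = sum2·256 + sum1 = 188·256 + 229 = 48357 = 0xBCE5.

BCE5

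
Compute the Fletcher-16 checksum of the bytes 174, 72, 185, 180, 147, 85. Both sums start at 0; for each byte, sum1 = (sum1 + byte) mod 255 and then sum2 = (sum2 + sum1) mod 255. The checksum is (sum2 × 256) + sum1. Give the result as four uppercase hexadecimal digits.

034E

Running sums (mod 255):
  after byte 0 (174): sum1=174, sum2=174
  after byte 1 (72): sum1=246, sum2=165
  after byte 2 (185): sum1=176, sum2=86
  after byte 3 (180): sum1=101, sum2=187
  after byte 4 (147): sum1=248, sum2=180
  after byte 5 (85): sum1=78, sum2=3
Checksum = sum2·256 + sum1 = 3·256 + 78 = 846 = 0x034E.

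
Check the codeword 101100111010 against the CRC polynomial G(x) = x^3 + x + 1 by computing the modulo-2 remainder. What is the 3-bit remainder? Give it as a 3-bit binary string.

Modulo-2 division of 101100111010 by 1011:
  pos 0: 1011 XOR 1011 = 0000
  pos 6: 1110 XOR 1011 = 0101
  pos 7: 1011 XOR 1011 = 0000
Remainder = 000 (zero — the frame passes the CRC check).

000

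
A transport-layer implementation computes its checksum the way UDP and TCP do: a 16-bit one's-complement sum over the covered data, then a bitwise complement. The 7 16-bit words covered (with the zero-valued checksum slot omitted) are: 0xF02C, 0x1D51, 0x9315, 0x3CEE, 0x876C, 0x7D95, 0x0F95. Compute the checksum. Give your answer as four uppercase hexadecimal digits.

One's-complement addition (fold any carry out of bit 15 back into bit 0):
  0xF02C + 0x1D51 = 0x10D7D → wrap carry → 0x0D7E
  0x0D7E + 0x9315 = 0x0A093
  0xA093 + 0x3CEE = 0x0DD81
  0xDD81 + 0x876C = 0x164ED → wrap carry → 0x64EE
  0x64EE + 0x7D95 = 0x0E283
  0xE283 + 0x0F95 = 0x0F218
One's-complement sum = 0xF218.
Checksum = ~0xF218 & 0xFFFF = 0x0DE7.

0DE7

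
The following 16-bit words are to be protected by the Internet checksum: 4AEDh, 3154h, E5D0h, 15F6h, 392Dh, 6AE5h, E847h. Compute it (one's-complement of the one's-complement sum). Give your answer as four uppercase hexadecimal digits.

One's-complement addition (fold any carry out of bit 15 back into bit 0):
  0x4AED + 0x3154 = 0x07C41
  0x7C41 + 0xE5D0 = 0x16211 → wrap carry → 0x6212
  0x6212 + 0x15F6 = 0x07808
  0x7808 + 0x392D = 0x0B135
  0xB135 + 0x6AE5 = 0x11C1A → wrap carry → 0x1C1B
  0x1C1B + 0xE847 = 0x10462 → wrap carry → 0x0463
One's-complement sum = 0x0463.
Checksum = ~0x0463 & 0xFFFF = 0xFB9C.

FB9C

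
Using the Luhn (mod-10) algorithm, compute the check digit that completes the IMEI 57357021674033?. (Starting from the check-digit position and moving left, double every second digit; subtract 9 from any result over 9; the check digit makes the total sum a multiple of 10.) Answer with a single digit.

1

Partial digits right→left: 3 3 0 4 7 6 1 2 0 7 5 3 7 5
Double every second digit counting from the check-digit position (so the 1st, 3rd, 5th, ... of the partial from the right).
  doubled (with −9 where >9): 6 0 5 2 0 1 5 → sum 19
  kept as-is: 3 4 6 2 7 3 5 → sum 30
Total = 19 + 30 = 49.
Check digit = (10 − (49 mod 10)) mod 10 = 1.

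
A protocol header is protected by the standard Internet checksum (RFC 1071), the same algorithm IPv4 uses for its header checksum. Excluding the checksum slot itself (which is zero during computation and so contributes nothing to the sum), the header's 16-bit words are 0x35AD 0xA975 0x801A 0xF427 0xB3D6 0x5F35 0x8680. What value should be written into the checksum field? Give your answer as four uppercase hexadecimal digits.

130E

One's-complement addition (fold any carry out of bit 15 back into bit 0):
  0x35AD + 0xA975 = 0x0DF22
  0xDF22 + 0x801A = 0x15F3C → wrap carry → 0x5F3D
  0x5F3D + 0xF427 = 0x15364 → wrap carry → 0x5365
  0x5365 + 0xB3D6 = 0x1073B → wrap carry → 0x073C
  0x073C + 0x5F35 = 0x06671
  0x6671 + 0x8680 = 0x0ECF1
One's-complement sum = 0xECF1.
Checksum = ~0xECF1 & 0xFFFF = 0x130E.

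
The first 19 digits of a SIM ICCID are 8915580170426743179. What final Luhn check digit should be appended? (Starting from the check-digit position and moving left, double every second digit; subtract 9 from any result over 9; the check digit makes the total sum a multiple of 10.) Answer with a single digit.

Partial digits right→left: 9 7 1 3 4 7 6 2 4 0 7 1 0 8 5 5 1 9 8
Double every second digit counting from the check-digit position (so the 1st, 3rd, 5th, ... of the partial from the right).
  doubled (with −9 where >9): 9 2 8 3 8 5 0 1 2 7 → sum 45
  kept as-is: 7 3 7 2 0 1 8 5 9 → sum 42
Total = 45 + 42 = 87.
Check digit = (10 − (87 mod 10)) mod 10 = 3.

3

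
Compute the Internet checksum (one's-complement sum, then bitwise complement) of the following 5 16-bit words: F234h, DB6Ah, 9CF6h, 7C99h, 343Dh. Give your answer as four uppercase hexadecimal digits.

One's-complement addition (fold any carry out of bit 15 back into bit 0):
  0xF234 + 0xDB6A = 0x1CD9E → wrap carry → 0xCD9F
  0xCD9F + 0x9CF6 = 0x16A95 → wrap carry → 0x6A96
  0x6A96 + 0x7C99 = 0x0E72F
  0xE72F + 0x343D = 0x11B6C → wrap carry → 0x1B6D
One's-complement sum = 0x1B6D.
Checksum = ~0x1B6D & 0xFFFF = 0xE492.

E492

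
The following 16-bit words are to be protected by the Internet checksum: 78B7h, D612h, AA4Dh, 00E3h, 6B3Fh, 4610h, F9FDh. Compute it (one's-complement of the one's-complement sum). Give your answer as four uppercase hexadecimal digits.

One's-complement addition (fold any carry out of bit 15 back into bit 0):
  0x78B7 + 0xD612 = 0x14EC9 → wrap carry → 0x4ECA
  0x4ECA + 0xAA4D = 0x0F917
  0xF917 + 0x00E3 = 0x0F9FA
  0xF9FA + 0x6B3F = 0x16539 → wrap carry → 0x653A
  0x653A + 0x4610 = 0x0AB4A
  0xAB4A + 0xF9FD = 0x1A547 → wrap carry → 0xA548
One's-complement sum = 0xA548.
Checksum = ~0xA548 & 0xFFFF = 0x5AB7.

5AB7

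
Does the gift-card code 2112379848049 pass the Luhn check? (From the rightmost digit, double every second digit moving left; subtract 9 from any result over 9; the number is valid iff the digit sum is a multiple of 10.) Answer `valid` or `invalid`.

invalid

From the right, keep odd positions and double even positions (subtract 9 from any doubled value over 9):
  doubled (positions 2,4,...): 8 7 7 5 4 2 → sum 33
  kept (positions 1,3,...): 9 0 4 9 3 1 2 → sum 28
Total = 61.
61 mod 10 = 1, so the number is invalid.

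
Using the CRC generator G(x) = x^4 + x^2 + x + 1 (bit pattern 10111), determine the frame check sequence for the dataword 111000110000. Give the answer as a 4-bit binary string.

Append 4 zeros: 1110001100000000. Divide by 10111 (XOR where the leading bit is 1):
  pos 0: 11100 XOR 10111 = 01011
  pos 1: 10110 XOR 10111 = 00001
  pos 5: 11100 XOR 10111 = 01011
  pos 6: 10110 XOR 10111 = 00001
  pos 10: 10000 XOR 10111 = 00111
Remainder (last 4 bits) = 1110. This is the CRC / FCS.

1110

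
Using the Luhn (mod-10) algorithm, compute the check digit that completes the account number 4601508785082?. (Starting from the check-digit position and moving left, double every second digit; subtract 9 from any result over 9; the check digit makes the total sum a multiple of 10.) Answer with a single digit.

Partial digits right→left: 2 8 0 5 8 7 8 0 5 1 0 6 4
Double every second digit counting from the check-digit position (so the 1st, 3rd, 5th, ... of the partial from the right).
  doubled (with −9 where >9): 4 0 7 7 1 0 8 → sum 27
  kept as-is: 8 5 7 0 1 6 → sum 27
Total = 27 + 27 = 54.
Check digit = (10 − (54 mod 10)) mod 10 = 6.

6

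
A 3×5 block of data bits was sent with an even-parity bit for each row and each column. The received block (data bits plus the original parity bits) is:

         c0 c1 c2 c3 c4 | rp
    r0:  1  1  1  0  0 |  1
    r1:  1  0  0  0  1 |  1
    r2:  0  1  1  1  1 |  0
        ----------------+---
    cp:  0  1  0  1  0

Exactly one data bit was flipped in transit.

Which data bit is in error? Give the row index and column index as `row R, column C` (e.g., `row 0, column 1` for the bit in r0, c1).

row 1, column 1

Recompute each row's even parity and compare to rp:
  r0: data parity 1, sent rp 1 → ok
  r1: data parity 0, sent rp 1 → mismatch
  r2: data parity 0, sent rp 0 → ok
Recompute each column's even parity and compare to cp:
  c0: data parity 0, sent cp 0 → ok
  c1: data parity 0, sent cp 1 → mismatch
  c2: data parity 0, sent cp 0 → ok
  c3: data parity 1, sent cp 1 → ok
  c4: data parity 0, sent cp 0 → ok
Exactly one row (r1) and one column (c1) fail → the flipped bit is at their intersection.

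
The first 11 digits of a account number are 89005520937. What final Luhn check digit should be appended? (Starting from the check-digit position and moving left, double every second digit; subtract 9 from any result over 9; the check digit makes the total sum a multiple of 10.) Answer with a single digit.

7

Partial digits right→left: 7 3 9 0 2 5 5 0 0 9 8
Double every second digit counting from the check-digit position (so the 1st, 3rd, 5th, ... of the partial from the right).
  doubled (with −9 where >9): 5 9 4 1 0 7 → sum 26
  kept as-is: 3 0 5 0 9 → sum 17
Total = 26 + 17 = 43.
Check digit = (10 − (43 mod 10)) mod 10 = 7.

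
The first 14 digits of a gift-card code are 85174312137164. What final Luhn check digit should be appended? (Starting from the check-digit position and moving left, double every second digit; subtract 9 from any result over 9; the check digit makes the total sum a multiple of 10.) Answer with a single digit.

0

Partial digits right→left: 4 6 1 7 3 1 2 1 3 4 7 1 5 8
Double every second digit counting from the check-digit position (so the 1st, 3rd, 5th, ... of the partial from the right).
  doubled (with −9 where >9): 8 2 6 4 6 5 1 → sum 32
  kept as-is: 6 7 1 1 4 1 8 → sum 28
Total = 32 + 28 = 60.
Check digit = (10 − (60 mod 10)) mod 10 = 0.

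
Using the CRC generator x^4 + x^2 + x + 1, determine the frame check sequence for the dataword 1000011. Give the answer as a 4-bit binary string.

Append 4 zeros: 10000110000. Divide by 10111 (XOR where the leading bit is 1):
  pos 0: 10000 XOR 10111 = 00111
  pos 2: 11111 XOR 10111 = 01000
  pos 3: 10000 XOR 10111 = 00111
  pos 5: 11100 XOR 10111 = 01011
  pos 6: 10110 XOR 10111 = 00001
Remainder (last 4 bits) = 0001. This is the CRC / FCS.

0001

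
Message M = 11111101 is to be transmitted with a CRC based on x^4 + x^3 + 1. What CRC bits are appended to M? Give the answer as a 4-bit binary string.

1101

Append 4 zeros: 111111010000. Divide by 11001 (XOR where the leading bit is 1):
  pos 0: 11111 XOR 11001 = 00110
  pos 2: 11010 XOR 11001 = 00011
  pos 5: 11100 XOR 11001 = 00101
  pos 7: 10100 XOR 11001 = 01101
Remainder (last 4 bits) = 1101. This is the CRC / FCS.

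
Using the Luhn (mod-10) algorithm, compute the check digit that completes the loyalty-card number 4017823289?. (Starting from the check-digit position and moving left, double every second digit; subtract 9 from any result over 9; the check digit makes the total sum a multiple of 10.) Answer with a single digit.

Partial digits right→left: 9 8 2 3 2 8 7 1 0 4
Double every second digit counting from the check-digit position (so the 1st, 3rd, 5th, ... of the partial from the right).
  doubled (with −9 where >9): 9 4 4 5 0 → sum 22
  kept as-is: 8 3 8 1 4 → sum 24
Total = 22 + 24 = 46.
Check digit = (10 − (46 mod 10)) mod 10 = 4.

4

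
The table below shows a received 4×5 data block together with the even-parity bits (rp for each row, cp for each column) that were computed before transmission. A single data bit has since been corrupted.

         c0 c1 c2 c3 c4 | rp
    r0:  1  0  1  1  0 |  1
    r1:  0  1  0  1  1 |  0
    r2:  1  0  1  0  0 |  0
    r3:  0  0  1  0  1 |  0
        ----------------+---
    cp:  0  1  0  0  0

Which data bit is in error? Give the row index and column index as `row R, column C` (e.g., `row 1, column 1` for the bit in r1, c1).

Recompute each row's even parity and compare to rp:
  r0: data parity 1, sent rp 1 → ok
  r1: data parity 1, sent rp 0 → mismatch
  r2: data parity 0, sent rp 0 → ok
  r3: data parity 0, sent rp 0 → ok
Recompute each column's even parity and compare to cp:
  c0: data parity 0, sent cp 0 → ok
  c1: data parity 1, sent cp 1 → ok
  c2: data parity 1, sent cp 0 → mismatch
  c3: data parity 0, sent cp 0 → ok
  c4: data parity 0, sent cp 0 → ok
Exactly one row (r1) and one column (c2) fail → the flipped bit is at their intersection.

row 1, column 2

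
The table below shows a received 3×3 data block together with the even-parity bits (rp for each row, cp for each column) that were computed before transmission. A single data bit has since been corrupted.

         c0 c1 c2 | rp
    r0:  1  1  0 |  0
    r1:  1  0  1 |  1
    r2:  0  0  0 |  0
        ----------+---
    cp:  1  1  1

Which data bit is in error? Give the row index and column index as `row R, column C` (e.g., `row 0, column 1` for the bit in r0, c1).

Recompute each row's even parity and compare to rp:
  r0: data parity 0, sent rp 0 → ok
  r1: data parity 0, sent rp 1 → mismatch
  r2: data parity 0, sent rp 0 → ok
Recompute each column's even parity and compare to cp:
  c0: data parity 0, sent cp 1 → mismatch
  c1: data parity 1, sent cp 1 → ok
  c2: data parity 1, sent cp 1 → ok
Exactly one row (r1) and one column (c0) fail → the flipped bit is at their intersection.

row 1, column 0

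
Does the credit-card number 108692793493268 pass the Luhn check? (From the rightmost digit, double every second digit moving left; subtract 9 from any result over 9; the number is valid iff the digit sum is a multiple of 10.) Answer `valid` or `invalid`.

From the right, keep odd positions and double even positions (subtract 9 from any doubled value over 9):
  doubled (positions 2,4,...): 3 6 8 9 4 3 0 → sum 33
  kept (positions 1,3,...): 8 2 9 3 7 9 8 1 → sum 47
Total = 80.
80 mod 10 = 0, so the number is valid.

valid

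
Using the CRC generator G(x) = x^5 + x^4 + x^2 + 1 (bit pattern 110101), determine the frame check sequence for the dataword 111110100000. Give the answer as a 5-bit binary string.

Append 5 zeros: 11111010000000000. Divide by 110101 (XOR where the leading bit is 1):
  pos 0: 111110 XOR 110101 = 001011
  pos 2: 101110 XOR 110101 = 011011
  pos 3: 110110 XOR 110101 = 000011
  pos 7: 110000 XOR 110101 = 000101
  pos 10: 101000 XOR 110101 = 011101
  pos 11: 111010 XOR 110101 = 001111
Remainder (last 5 bits) = 01111. This is the CRC / FCS.

01111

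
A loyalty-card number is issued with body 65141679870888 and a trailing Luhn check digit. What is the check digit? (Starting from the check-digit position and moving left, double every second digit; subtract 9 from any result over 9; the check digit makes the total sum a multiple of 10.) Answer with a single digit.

Partial digits right→left: 8 8 8 0 7 8 9 7 6 1 4 1 5 6
Double every second digit counting from the check-digit position (so the 1st, 3rd, 5th, ... of the partial from the right).
  doubled (with −9 where >9): 7 7 5 9 3 8 1 → sum 40
  kept as-is: 8 0 8 7 1 1 6 → sum 31
Total = 40 + 31 = 71.
Check digit = (10 − (71 mod 10)) mod 10 = 9.

9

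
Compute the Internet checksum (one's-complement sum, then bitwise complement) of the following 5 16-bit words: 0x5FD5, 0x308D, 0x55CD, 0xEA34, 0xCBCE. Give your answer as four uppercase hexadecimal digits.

One's-complement addition (fold any carry out of bit 15 back into bit 0):
  0x5FD5 + 0x308D = 0x09062
  0x9062 + 0x55CD = 0x0E62F
  0xE62F + 0xEA34 = 0x1D063 → wrap carry → 0xD064
  0xD064 + 0xCBCE = 0x19C32 → wrap carry → 0x9C33
One's-complement sum = 0x9C33.
Checksum = ~0x9C33 & 0xFFFF = 0x63CC.

63CC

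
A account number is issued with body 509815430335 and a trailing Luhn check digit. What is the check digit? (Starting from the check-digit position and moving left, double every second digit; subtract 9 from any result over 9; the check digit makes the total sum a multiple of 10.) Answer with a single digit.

Partial digits right→left: 5 3 3 0 3 4 5 1 8 9 0 5
Double every second digit counting from the check-digit position (so the 1st, 3rd, 5th, ... of the partial from the right).
  doubled (with −9 where >9): 1 6 6 1 7 0 → sum 21
  kept as-is: 3 0 4 1 9 5 → sum 22
Total = 21 + 22 = 43.
Check digit = (10 − (43 mod 10)) mod 10 = 7.

7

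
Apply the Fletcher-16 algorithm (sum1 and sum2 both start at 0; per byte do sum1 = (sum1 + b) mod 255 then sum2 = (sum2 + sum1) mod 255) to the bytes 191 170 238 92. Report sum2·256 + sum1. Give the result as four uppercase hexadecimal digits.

39B5

Running sums (mod 255):
  after byte 0 (191): sum1=191, sum2=191
  after byte 1 (170): sum1=106, sum2=42
  after byte 2 (238): sum1=89, sum2=131
  after byte 3 (92): sum1=181, sum2=57
Checksum = sum2·256 + sum1 = 57·256 + 181 = 14773 = 0x39B5.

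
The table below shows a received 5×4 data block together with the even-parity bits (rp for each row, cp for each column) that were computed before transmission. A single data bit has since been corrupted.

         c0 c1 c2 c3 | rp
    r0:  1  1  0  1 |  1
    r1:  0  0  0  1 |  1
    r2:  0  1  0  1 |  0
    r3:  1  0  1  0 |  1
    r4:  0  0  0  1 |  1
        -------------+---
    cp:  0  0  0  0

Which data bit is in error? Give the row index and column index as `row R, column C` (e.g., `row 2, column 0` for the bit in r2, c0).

row 3, column 2

Recompute each row's even parity and compare to rp:
  r0: data parity 1, sent rp 1 → ok
  r1: data parity 1, sent rp 1 → ok
  r2: data parity 0, sent rp 0 → ok
  r3: data parity 0, sent rp 1 → mismatch
  r4: data parity 1, sent rp 1 → ok
Recompute each column's even parity and compare to cp:
  c0: data parity 0, sent cp 0 → ok
  c1: data parity 0, sent cp 0 → ok
  c2: data parity 1, sent cp 0 → mismatch
  c3: data parity 0, sent cp 0 → ok
Exactly one row (r3) and one column (c2) fail → the flipped bit is at their intersection.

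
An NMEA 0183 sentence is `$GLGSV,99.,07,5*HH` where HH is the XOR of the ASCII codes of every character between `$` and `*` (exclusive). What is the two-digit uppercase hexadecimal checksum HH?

XOR the ASCII codes of the payload characters:
  'G' = 0x47 → acc = 0x47
  'L' = 0x4C → acc = 0x0B
  'G' = 0x47 → acc = 0x4C
  'S' = 0x53 → acc = 0x1F
  'V' = 0x56 → acc = 0x49
  ',' = 0x2C → acc = 0x65
  '9' = 0x39 → acc = 0x5C
  '9' = 0x39 → acc = 0x65
  '.' = 0x2E → acc = 0x4B
  ',' = 0x2C → acc = 0x67
  '0' = 0x30 → acc = 0x57
  '7' = 0x37 → acc = 0x60
  ',' = 0x2C → acc = 0x4C
  '5' = 0x35 → acc = 0x79
Checksum = 0x79.

79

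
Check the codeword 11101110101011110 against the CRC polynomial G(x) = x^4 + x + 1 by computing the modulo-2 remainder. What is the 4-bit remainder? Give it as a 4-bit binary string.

1000

Modulo-2 division of 11101110101011110 by 10011:
  pos 0: 11101 XOR 10011 = 01110
  pos 1: 11101 XOR 10011 = 01110
  pos 2: 11101 XOR 10011 = 01110
  pos 3: 11100 XOR 10011 = 01111
  pos 4: 11111 XOR 10011 = 01100
  pos 5: 11000 XOR 10011 = 01011
  pos 6: 10111 XOR 10011 = 00100
  pos 8: 10001 XOR 10011 = 00010
  pos 11: 10111 XOR 10011 = 00100
Remainder = 1000 (nonzero — an error is detected).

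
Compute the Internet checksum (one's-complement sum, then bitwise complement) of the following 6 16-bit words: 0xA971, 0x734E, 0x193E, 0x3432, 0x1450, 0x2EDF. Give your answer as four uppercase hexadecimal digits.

52A0

One's-complement addition (fold any carry out of bit 15 back into bit 0):
  0xA971 + 0x734E = 0x11CBF → wrap carry → 0x1CC0
  0x1CC0 + 0x193E = 0x035FE
  0x35FE + 0x3432 = 0x06A30
  0x6A30 + 0x1450 = 0x07E80
  0x7E80 + 0x2EDF = 0x0AD5F
One's-complement sum = 0xAD5F.
Checksum = ~0xAD5F & 0xFFFF = 0x52A0.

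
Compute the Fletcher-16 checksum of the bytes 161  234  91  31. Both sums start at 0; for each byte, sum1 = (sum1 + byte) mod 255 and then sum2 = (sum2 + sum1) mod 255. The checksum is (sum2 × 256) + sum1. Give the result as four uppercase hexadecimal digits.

1D07

Running sums (mod 255):
  after byte 0 (161): sum1=161, sum2=161
  after byte 1 (234): sum1=140, sum2=46
  after byte 2 (91): sum1=231, sum2=22
  after byte 3 (31): sum1=7, sum2=29
Checksum = sum2·256 + sum1 = 29·256 + 7 = 7431 = 0x1D07.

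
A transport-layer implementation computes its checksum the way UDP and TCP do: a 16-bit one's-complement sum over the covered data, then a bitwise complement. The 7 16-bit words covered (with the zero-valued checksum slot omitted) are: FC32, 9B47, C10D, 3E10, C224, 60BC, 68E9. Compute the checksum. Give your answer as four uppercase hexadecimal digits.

DD9C

One's-complement addition (fold any carry out of bit 15 back into bit 0):
  0xFC32 + 0x9B47 = 0x19779 → wrap carry → 0x977A
  0x977A + 0xC10D = 0x15887 → wrap carry → 0x5888
  0x5888 + 0x3E10 = 0x09698
  0x9698 + 0xC224 = 0x158BC → wrap carry → 0x58BD
  0x58BD + 0x60BC = 0x0B979
  0xB979 + 0x68E9 = 0x12262 → wrap carry → 0x2263
One's-complement sum = 0x2263.
Checksum = ~0x2263 & 0xFFFF = 0xDD9C.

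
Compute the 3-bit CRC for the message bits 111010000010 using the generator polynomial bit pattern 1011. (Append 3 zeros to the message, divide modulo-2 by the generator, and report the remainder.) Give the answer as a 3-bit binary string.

110

Append 3 zeros: 111010000010000. Divide by 1011 (XOR where the leading bit is 1):
  pos 0: 1110 XOR 1011 = 0101
  pos 1: 1011 XOR 1011 = 0000
  pos 10: 1000 XOR 1011 = 0011
Remainder (last 3 bits) = 110. This is the CRC / FCS.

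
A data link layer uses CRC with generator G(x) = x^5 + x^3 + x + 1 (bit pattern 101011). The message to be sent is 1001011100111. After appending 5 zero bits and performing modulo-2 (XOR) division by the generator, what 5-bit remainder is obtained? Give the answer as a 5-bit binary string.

Append 5 zeros: 100101110011100000. Divide by 101011 (XOR where the leading bit is 1):
  pos 0: 100101 XOR 101011 = 001110
  pos 2: 111011 XOR 101011 = 010000
  pos 3: 100000 XOR 101011 = 001011
  pos 5: 101101 XOR 101011 = 000110
  pos 8: 110110 XOR 101011 = 011101
  pos 9: 111010 XOR 101011 = 010001
  pos 10: 100010 XOR 101011 = 001001
  pos 12: 100100 XOR 101011 = 001111
Remainder (last 5 bits) = 01111. This is the CRC / FCS.

01111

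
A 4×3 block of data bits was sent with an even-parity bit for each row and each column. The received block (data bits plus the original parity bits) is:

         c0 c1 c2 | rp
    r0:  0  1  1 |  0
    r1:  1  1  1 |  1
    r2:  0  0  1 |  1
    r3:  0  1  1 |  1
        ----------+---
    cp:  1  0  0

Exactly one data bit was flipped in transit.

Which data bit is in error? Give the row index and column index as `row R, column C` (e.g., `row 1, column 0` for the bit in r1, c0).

Recompute each row's even parity and compare to rp:
  r0: data parity 0, sent rp 0 → ok
  r1: data parity 1, sent rp 1 → ok
  r2: data parity 1, sent rp 1 → ok
  r3: data parity 0, sent rp 1 → mismatch
Recompute each column's even parity and compare to cp:
  c0: data parity 1, sent cp 1 → ok
  c1: data parity 1, sent cp 0 → mismatch
  c2: data parity 0, sent cp 0 → ok
Exactly one row (r3) and one column (c1) fail → the flipped bit is at their intersection.

row 3, column 1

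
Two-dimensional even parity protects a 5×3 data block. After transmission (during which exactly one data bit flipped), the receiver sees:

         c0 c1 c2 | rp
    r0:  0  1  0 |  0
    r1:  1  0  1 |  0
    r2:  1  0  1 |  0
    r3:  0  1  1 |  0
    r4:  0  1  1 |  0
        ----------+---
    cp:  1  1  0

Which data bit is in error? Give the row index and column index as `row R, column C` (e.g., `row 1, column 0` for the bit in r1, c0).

Recompute each row's even parity and compare to rp:
  r0: data parity 1, sent rp 0 → mismatch
  r1: data parity 0, sent rp 0 → ok
  r2: data parity 0, sent rp 0 → ok
  r3: data parity 0, sent rp 0 → ok
  r4: data parity 0, sent rp 0 → ok
Recompute each column's even parity and compare to cp:
  c0: data parity 0, sent cp 1 → mismatch
  c1: data parity 1, sent cp 1 → ok
  c2: data parity 0, sent cp 0 → ok
Exactly one row (r0) and one column (c0) fail → the flipped bit is at their intersection.

row 0, column 0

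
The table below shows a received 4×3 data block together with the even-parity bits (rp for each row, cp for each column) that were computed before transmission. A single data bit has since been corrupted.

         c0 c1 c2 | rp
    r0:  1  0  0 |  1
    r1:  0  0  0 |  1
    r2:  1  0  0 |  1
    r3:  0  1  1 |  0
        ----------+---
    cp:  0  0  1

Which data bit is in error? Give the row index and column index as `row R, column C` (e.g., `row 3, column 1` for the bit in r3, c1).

Recompute each row's even parity and compare to rp:
  r0: data parity 1, sent rp 1 → ok
  r1: data parity 0, sent rp 1 → mismatch
  r2: data parity 1, sent rp 1 → ok
  r3: data parity 0, sent rp 0 → ok
Recompute each column's even parity and compare to cp:
  c0: data parity 0, sent cp 0 → ok
  c1: data parity 1, sent cp 0 → mismatch
  c2: data parity 1, sent cp 1 → ok
Exactly one row (r1) and one column (c1) fail → the flipped bit is at their intersection.

row 1, column 1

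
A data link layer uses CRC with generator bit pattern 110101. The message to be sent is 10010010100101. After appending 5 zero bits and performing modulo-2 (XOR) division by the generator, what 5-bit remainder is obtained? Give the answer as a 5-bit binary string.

Append 5 zeros: 1001001010010100000. Divide by 110101 (XOR where the leading bit is 1):
  pos 0: 100100 XOR 110101 = 010001
  pos 1: 100011 XOR 110101 = 010110
  pos 2: 101100 XOR 110101 = 011001
  pos 3: 110011 XOR 110101 = 000110
  pos 6: 110001 XOR 110101 = 000100
  pos 9: 100010 XOR 110101 = 010111
  pos 10: 101110 XOR 110101 = 011011
  pos 11: 110110 XOR 110101 = 000011
Remainder (last 5 bits) = 01100. This is the CRC / FCS.

01100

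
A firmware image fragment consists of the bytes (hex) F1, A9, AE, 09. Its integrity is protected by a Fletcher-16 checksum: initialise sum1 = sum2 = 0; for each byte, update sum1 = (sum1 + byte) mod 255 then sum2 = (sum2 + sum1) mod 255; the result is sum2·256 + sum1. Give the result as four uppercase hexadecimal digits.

Running sums (mod 255):
  after byte 0 (F1): sum1=241, sum2=241
  after byte 1 (A9): sum1=155, sum2=141
  after byte 2 (AE): sum1=74, sum2=215
  after byte 3 (09): sum1=83, sum2=43
Checksum = sum2·256 + sum1 = 43·256 + 83 = 11091 = 0x2B53.

2B53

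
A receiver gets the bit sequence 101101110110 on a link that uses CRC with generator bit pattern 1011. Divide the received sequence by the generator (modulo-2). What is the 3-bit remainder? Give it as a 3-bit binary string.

Modulo-2 division of 101101110110 by 1011:
  pos 0: 1011 XOR 1011 = 0000
  pos 5: 1110 XOR 1011 = 0101
  pos 6: 1011 XOR 1011 = 0000
Remainder = 010 (nonzero — an error is detected).

010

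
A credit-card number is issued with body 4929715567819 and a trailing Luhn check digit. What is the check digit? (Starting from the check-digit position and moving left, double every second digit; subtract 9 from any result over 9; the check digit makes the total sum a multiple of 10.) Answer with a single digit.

1

Partial digits right→left: 9 1 8 7 6 5 5 1 7 9 2 9 4
Double every second digit counting from the check-digit position (so the 1st, 3rd, 5th, ... of the partial from the right).
  doubled (with −9 where >9): 9 7 3 1 5 4 8 → sum 37
  kept as-is: 1 7 5 1 9 9 → sum 32
Total = 37 + 32 = 69.
Check digit = (10 − (69 mod 10)) mod 10 = 1.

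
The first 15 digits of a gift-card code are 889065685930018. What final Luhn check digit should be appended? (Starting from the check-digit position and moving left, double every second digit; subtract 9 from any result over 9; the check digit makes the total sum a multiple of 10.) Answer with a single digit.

Partial digits right→left: 8 1 0 0 3 9 5 8 6 5 6 0 9 8 8
Double every second digit counting from the check-digit position (so the 1st, 3rd, 5th, ... of the partial from the right).
  doubled (with −9 where >9): 7 0 6 1 3 3 9 7 → sum 36
  kept as-is: 1 0 9 8 5 0 8 → sum 31
Total = 36 + 31 = 67.
Check digit = (10 − (67 mod 10)) mod 10 = 3.

3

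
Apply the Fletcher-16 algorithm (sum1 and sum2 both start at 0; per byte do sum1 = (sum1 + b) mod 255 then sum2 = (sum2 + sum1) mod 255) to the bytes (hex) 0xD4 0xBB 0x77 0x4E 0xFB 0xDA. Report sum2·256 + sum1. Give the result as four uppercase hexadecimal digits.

Running sums (mod 255):
  after byte 0 (0xD4): sum1=212, sum2=212
  after byte 1 (0xBB): sum1=144, sum2=101
  after byte 2 (0x77): sum1=8, sum2=109
  after byte 3 (0x4E): sum1=86, sum2=195
  after byte 4 (0xFB): sum1=82, sum2=22
  after byte 5 (0xDA): sum1=45, sum2=67
Checksum = sum2·256 + sum1 = 67·256 + 45 = 17197 = 0x432D.

432D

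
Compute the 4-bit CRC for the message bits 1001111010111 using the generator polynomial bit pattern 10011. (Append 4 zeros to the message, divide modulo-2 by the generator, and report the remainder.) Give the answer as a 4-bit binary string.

0101

Append 4 zeros: 10011110101110000. Divide by 10011 (XOR where the leading bit is 1):
  pos 0: 10011 XOR 10011 = 00000
  pos 5: 11010 XOR 10011 = 01001
  pos 6: 10011 XOR 10011 = 00000
  pos 11: 11000 XOR 10011 = 01011
  pos 12: 10110 XOR 10011 = 00101
Remainder (last 4 bits) = 0101. This is the CRC / FCS.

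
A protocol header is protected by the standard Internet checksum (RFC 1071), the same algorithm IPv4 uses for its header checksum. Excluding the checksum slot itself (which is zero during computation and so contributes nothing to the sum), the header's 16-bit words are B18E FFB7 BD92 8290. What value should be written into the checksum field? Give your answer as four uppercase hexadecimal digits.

0E96

One's-complement addition (fold any carry out of bit 15 back into bit 0):
  0xB18E + 0xFFB7 = 0x1B145 → wrap carry → 0xB146
  0xB146 + 0xBD92 = 0x16ED8 → wrap carry → 0x6ED9
  0x6ED9 + 0x8290 = 0x0F169
One's-complement sum = 0xF169.
Checksum = ~0xF169 & 0xFFFF = 0x0E96.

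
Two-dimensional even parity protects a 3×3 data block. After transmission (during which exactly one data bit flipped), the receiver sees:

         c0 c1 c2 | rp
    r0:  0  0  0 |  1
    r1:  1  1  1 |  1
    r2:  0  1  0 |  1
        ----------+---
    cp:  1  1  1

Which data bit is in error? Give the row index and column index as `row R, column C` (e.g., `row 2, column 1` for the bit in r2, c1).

row 0, column 1

Recompute each row's even parity and compare to rp:
  r0: data parity 0, sent rp 1 → mismatch
  r1: data parity 1, sent rp 1 → ok
  r2: data parity 1, sent rp 1 → ok
Recompute each column's even parity and compare to cp:
  c0: data parity 1, sent cp 1 → ok
  c1: data parity 0, sent cp 1 → mismatch
  c2: data parity 1, sent cp 1 → ok
Exactly one row (r0) and one column (c1) fail → the flipped bit is at their intersection.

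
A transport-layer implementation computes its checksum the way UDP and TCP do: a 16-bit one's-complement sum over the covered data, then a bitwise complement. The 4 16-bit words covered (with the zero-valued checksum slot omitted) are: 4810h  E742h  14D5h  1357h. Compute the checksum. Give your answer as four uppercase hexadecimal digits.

One's-complement addition (fold any carry out of bit 15 back into bit 0):
  0x4810 + 0xE742 = 0x12F52 → wrap carry → 0x2F53
  0x2F53 + 0x14D5 = 0x04428
  0x4428 + 0x1357 = 0x0577F
One's-complement sum = 0x577F.
Checksum = ~0x577F & 0xFFFF = 0xA880.

A880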